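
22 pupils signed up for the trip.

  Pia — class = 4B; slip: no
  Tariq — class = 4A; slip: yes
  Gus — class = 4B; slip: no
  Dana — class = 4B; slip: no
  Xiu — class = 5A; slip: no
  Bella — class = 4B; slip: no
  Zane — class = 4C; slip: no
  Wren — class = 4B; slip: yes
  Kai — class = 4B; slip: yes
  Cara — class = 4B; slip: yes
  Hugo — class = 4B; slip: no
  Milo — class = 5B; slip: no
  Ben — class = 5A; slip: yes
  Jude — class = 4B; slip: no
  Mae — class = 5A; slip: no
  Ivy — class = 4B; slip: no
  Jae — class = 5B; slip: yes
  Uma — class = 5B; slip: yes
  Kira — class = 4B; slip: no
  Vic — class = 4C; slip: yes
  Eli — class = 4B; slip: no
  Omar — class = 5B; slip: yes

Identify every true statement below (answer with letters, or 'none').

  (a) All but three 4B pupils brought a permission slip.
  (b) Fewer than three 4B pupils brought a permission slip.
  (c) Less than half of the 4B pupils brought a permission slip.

|A| = 12, |A ∩ B| = 3, |A ∖ B| = 9.
(a) |A ∖ B| = 3: fails.
(b) |A ∩ B| < 3: fails.
(c) |A ∩ B| < |A ∖ B|: holds.

(c)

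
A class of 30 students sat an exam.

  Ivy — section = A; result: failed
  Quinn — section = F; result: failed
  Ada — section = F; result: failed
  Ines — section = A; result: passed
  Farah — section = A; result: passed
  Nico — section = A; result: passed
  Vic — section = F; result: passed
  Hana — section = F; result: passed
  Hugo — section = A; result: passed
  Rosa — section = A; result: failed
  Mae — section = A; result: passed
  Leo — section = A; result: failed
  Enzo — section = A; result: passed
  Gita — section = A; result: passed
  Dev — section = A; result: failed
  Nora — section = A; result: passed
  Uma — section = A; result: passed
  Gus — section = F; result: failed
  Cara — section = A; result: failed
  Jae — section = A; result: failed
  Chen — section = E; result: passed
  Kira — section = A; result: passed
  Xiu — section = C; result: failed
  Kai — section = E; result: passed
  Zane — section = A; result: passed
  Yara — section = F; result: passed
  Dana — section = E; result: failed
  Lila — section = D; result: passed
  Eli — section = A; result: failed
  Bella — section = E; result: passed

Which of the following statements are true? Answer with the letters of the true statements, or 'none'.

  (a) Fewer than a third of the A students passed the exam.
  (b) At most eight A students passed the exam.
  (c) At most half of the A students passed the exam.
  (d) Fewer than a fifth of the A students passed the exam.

|A| = 18, |A ∩ B| = 11, |A ∖ B| = 7.
(a) |A ∩ B| / |A| < 1/3: fails.
(b) |A ∩ B| ≤ 8: fails.
(c) |A ∩ B| ≤ |A ∖ B|: fails.
(d) |A ∩ B| / |A| < 1/5: fails.

none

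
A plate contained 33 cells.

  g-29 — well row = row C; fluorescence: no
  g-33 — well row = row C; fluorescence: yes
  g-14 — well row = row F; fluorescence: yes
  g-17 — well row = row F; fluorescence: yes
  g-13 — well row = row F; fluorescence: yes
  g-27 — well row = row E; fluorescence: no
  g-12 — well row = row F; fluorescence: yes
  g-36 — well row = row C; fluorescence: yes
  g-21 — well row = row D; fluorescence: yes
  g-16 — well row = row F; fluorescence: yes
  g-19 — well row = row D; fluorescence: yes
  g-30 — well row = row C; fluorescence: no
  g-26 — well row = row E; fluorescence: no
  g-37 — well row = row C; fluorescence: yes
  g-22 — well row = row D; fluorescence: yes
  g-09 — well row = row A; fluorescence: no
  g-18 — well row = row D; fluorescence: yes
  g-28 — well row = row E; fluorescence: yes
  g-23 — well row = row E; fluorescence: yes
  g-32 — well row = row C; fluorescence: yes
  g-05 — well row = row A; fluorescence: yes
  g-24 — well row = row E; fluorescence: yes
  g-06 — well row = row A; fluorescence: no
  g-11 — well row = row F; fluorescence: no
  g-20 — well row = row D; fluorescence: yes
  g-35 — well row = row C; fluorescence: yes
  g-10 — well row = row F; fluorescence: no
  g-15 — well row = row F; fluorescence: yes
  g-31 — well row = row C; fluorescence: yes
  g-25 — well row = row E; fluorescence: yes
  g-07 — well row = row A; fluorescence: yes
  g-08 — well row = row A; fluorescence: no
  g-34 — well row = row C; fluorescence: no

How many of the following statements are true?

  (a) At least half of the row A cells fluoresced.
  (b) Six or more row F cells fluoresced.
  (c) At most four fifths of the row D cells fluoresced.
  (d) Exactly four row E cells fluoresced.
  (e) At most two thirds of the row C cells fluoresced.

3

(a) row A: |A| = 5, |A ∩ B| = 2; needs |A ∩ B| ≥ |A ∖ B| — false.
(b) row F: |A| = 8, |A ∩ B| = 6; needs |A ∩ B| ≥ 6 — true.
(c) row D: |A| = 5, |A ∩ B| = 5; needs |A ∩ B| / |A| ≤ 4/5 — false.
(d) row E: |A| = 6, |A ∩ B| = 4; needs |A ∩ B| = 4 — true.
(e) row C: |A| = 9, |A ∩ B| = 6; needs |A ∩ B| / |A| ≤ 2/3 — true.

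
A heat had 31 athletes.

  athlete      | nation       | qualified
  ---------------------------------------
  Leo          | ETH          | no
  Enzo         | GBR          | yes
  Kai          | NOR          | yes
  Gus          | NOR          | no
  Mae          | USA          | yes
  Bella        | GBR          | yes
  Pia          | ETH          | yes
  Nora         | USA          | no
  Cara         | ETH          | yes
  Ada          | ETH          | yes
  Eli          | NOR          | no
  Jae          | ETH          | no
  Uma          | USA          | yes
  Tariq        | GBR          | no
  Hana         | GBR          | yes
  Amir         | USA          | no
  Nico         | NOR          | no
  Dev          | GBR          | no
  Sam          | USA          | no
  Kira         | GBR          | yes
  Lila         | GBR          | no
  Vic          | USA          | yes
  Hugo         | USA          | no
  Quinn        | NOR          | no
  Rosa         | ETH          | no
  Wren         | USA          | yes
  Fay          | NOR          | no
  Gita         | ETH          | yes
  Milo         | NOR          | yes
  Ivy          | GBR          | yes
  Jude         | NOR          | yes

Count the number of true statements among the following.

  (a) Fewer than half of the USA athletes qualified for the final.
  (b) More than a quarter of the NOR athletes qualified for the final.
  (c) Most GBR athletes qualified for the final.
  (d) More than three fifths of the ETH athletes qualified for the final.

(a) USA: |A| = 8, |A ∩ B| = 4; needs |A ∩ B| < |A ∖ B| — false.
(b) NOR: |A| = 8, |A ∩ B| = 3; needs |A ∩ B| / |A| > 1/4 — true.
(c) GBR: |A| = 8, |A ∩ B| = 5; needs |A ∩ B| > |A ∖ B| — true.
(d) ETH: |A| = 7, |A ∩ B| = 4; needs |A ∩ B| / |A| > 3/5 — false.

2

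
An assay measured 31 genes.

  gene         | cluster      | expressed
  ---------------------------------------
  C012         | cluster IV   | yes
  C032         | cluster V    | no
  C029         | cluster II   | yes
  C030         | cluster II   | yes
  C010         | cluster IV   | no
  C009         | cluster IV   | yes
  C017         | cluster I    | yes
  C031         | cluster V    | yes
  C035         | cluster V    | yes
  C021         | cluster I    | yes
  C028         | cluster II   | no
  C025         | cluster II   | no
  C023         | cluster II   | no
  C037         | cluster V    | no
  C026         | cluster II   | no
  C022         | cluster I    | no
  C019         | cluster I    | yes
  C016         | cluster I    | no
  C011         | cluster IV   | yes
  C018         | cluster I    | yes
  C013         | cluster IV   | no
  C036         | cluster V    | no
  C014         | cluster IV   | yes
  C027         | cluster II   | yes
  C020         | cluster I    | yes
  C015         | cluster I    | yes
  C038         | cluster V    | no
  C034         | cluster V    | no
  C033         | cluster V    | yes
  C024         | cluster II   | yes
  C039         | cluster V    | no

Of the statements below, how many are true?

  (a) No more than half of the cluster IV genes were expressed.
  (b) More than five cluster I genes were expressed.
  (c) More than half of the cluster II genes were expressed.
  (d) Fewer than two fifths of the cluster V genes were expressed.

(a) cluster IV: |A| = 6, |A ∩ B| = 4; needs |A ∩ B| ≤ |A ∖ B| — false.
(b) cluster I: |A| = 8, |A ∩ B| = 6; needs |A ∩ B| > 5 — true.
(c) cluster II: |A| = 8, |A ∩ B| = 4; needs |A ∩ B| > |A ∖ B| — false.
(d) cluster V: |A| = 9, |A ∩ B| = 3; needs |A ∩ B| / |A| < 2/5 — true.

2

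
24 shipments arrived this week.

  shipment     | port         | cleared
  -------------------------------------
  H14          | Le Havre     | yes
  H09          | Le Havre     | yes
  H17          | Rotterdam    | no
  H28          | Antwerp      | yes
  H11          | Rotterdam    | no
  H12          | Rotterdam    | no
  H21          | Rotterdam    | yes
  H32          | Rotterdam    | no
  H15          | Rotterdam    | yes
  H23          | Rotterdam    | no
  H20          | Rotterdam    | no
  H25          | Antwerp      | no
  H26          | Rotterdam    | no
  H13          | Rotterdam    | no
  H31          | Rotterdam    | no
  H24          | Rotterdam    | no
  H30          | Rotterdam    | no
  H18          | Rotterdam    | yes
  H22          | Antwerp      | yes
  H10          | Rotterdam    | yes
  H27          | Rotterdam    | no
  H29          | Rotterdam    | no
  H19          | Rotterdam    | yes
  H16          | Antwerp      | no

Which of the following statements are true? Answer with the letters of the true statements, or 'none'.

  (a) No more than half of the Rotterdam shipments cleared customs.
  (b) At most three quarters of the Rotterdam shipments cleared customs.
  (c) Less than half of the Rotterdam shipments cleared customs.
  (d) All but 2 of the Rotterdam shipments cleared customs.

(a), (b), (c)

|A| = 18, |A ∩ B| = 5, |A ∖ B| = 13.
(a) |A ∩ B| ≤ |A ∖ B|: holds.
(b) |A ∩ B| / |A| ≤ 3/4: holds.
(c) |A ∩ B| < |A ∖ B|: holds.
(d) |A ∖ B| = 2: fails.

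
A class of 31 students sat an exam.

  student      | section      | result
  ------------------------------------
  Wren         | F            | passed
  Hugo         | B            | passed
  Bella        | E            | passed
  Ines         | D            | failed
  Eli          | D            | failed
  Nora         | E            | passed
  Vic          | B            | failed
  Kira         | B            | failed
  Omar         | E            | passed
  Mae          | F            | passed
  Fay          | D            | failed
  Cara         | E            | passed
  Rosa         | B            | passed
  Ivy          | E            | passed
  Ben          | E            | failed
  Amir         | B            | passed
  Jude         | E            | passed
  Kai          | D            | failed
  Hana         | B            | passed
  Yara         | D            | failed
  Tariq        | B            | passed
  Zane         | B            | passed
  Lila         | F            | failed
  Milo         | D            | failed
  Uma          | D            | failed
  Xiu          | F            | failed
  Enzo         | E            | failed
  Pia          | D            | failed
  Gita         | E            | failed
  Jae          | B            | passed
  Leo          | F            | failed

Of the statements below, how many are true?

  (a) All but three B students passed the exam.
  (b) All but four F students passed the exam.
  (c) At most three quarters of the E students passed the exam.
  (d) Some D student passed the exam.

1

(a) B: |A| = 9, |A ∩ B| = 7; needs |A ∖ B| = 3 — false.
(b) F: |A| = 5, |A ∩ B| = 2; needs |A ∖ B| = 4 — false.
(c) E: |A| = 9, |A ∩ B| = 6; needs |A ∩ B| / |A| ≤ 3/4 — true.
(d) D: |A| = 8, |A ∩ B| = 0; needs A ∩ B ≠ ∅ (|A ∩ B| ≥ 1) — false.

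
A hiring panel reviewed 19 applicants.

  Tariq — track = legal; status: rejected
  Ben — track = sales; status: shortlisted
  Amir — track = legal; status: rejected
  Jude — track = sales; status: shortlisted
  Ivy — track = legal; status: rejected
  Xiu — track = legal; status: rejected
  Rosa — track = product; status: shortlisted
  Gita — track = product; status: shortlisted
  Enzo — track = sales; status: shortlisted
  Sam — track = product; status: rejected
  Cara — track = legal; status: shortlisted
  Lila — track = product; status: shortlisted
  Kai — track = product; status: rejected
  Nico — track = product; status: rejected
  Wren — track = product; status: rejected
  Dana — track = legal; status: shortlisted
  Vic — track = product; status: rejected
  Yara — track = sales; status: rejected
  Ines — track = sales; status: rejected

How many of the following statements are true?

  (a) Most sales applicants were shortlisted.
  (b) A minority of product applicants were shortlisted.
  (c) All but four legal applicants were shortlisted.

3

(a) sales: |A| = 5, |A ∩ B| = 3; needs |A ∩ B| > |A ∖ B| — true.
(b) product: |A| = 8, |A ∩ B| = 3; needs |A ∩ B| < |A ∖ B| — true.
(c) legal: |A| = 6, |A ∩ B| = 2; needs |A ∖ B| = 4 — true.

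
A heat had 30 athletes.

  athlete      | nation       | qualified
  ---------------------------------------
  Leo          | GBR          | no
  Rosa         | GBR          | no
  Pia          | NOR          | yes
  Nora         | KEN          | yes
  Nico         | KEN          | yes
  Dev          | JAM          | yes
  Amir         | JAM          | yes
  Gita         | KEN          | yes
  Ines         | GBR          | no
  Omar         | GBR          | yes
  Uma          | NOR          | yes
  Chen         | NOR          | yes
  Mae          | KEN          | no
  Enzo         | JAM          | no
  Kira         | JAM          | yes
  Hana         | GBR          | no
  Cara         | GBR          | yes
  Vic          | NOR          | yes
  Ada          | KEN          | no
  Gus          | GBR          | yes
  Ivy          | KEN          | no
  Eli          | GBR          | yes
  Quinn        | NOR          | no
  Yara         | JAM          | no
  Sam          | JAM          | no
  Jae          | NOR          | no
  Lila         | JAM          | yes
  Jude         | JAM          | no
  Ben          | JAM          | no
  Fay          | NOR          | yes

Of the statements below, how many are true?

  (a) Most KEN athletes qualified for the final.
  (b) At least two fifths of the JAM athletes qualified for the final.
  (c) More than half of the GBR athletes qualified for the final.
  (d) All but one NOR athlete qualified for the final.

(a) KEN: |A| = 6, |A ∩ B| = 3; needs |A ∩ B| > |A ∖ B| — false.
(b) JAM: |A| = 9, |A ∩ B| = 4; needs |A ∩ B| / |A| ≥ 2/5 — true.
(c) GBR: |A| = 8, |A ∩ B| = 4; needs |A ∩ B| > |A ∖ B| — false.
(d) NOR: |A| = 7, |A ∩ B| = 5; needs |A ∖ B| = 1 — false.

1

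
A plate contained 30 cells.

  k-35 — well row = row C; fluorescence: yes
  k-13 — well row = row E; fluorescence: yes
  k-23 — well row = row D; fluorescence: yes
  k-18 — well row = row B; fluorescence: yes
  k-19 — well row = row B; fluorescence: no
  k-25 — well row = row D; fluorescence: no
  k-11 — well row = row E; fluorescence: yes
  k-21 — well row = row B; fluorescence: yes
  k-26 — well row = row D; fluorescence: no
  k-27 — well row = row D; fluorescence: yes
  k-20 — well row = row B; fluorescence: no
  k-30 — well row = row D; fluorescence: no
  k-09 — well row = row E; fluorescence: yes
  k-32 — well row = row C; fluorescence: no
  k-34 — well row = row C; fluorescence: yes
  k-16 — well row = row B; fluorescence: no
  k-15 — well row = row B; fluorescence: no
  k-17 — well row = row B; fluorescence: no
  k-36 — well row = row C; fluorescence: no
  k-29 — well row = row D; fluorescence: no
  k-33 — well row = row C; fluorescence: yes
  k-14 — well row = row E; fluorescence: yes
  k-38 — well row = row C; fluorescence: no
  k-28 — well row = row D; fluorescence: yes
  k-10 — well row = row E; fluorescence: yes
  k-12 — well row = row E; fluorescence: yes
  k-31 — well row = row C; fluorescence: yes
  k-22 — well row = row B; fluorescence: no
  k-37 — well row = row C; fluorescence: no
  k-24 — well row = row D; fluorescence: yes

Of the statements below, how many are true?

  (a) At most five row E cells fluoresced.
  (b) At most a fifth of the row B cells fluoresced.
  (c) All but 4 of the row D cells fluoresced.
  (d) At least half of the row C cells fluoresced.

2

(a) row E: |A| = 6, |A ∩ B| = 6; needs |A ∩ B| ≤ 5 — false.
(b) row B: |A| = 8, |A ∩ B| = 2; needs |A ∩ B| / |A| ≤ 1/5 — false.
(c) row D: |A| = 8, |A ∩ B| = 4; needs |A ∖ B| = 4 — true.
(d) row C: |A| = 8, |A ∩ B| = 4; needs |A ∩ B| ≥ |A ∖ B| — true.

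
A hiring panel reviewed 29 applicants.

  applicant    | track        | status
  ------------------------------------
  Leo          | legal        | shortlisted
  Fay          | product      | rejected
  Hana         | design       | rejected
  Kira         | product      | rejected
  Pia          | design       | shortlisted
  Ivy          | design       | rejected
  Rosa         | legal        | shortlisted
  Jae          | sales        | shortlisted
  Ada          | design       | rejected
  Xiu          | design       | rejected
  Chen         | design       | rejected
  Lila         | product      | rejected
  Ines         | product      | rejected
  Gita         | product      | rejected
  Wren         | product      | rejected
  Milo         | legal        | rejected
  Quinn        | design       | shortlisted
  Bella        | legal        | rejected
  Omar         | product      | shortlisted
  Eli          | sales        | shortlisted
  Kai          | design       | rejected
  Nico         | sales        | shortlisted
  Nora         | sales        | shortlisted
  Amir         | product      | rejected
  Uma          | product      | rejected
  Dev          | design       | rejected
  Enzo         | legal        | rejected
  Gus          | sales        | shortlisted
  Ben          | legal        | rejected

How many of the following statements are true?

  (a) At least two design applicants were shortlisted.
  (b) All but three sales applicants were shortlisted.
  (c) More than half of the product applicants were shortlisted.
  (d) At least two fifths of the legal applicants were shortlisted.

1

(a) design: |A| = 9, |A ∩ B| = 2; needs |A ∩ B| ≥ 2 — true.
(b) sales: |A| = 5, |A ∩ B| = 5; needs |A ∖ B| = 3 — false.
(c) product: |A| = 9, |A ∩ B| = 1; needs |A ∩ B| > |A ∖ B| — false.
(d) legal: |A| = 6, |A ∩ B| = 2; needs |A ∩ B| / |A| ≥ 2/5 — false.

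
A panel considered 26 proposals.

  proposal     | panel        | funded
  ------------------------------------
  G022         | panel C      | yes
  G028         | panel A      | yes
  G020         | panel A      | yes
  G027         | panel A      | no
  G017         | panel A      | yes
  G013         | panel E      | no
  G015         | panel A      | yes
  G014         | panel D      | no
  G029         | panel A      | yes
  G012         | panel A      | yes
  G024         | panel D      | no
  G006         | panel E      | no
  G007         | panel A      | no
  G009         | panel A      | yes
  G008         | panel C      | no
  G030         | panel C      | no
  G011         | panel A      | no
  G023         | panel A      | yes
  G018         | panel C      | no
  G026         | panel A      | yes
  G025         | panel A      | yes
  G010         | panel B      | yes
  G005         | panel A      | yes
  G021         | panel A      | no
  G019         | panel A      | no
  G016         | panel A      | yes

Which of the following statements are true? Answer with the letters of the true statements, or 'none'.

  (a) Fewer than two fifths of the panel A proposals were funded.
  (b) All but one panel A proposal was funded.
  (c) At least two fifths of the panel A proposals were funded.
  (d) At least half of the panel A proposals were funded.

(c), (d)

|A| = 17, |A ∩ B| = 12, |A ∖ B| = 5.
(a) |A ∩ B| / |A| < 2/5: fails.
(b) |A ∖ B| = 1: fails.
(c) |A ∩ B| / |A| ≥ 2/5: holds.
(d) |A ∩ B| ≥ |A ∖ B|: holds.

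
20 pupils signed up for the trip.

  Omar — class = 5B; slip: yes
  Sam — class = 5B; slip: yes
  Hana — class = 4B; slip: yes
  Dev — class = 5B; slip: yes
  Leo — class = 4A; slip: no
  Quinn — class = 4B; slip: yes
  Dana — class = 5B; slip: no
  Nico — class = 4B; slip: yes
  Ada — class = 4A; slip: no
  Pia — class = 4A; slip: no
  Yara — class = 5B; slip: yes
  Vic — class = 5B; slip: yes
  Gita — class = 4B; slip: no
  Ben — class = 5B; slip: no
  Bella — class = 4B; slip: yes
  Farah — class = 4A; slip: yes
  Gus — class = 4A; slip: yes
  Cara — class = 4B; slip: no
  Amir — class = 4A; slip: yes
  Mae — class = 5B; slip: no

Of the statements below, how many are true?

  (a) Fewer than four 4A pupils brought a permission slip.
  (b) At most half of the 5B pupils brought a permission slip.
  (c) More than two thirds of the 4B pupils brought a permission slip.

1

(a) 4A: |A| = 6, |A ∩ B| = 3; needs |A ∩ B| < 4 — true.
(b) 5B: |A| = 8, |A ∩ B| = 5; needs |A ∩ B| ≤ |A ∖ B| — false.
(c) 4B: |A| = 6, |A ∩ B| = 4; needs |A ∩ B| / |A| > 2/3 — false.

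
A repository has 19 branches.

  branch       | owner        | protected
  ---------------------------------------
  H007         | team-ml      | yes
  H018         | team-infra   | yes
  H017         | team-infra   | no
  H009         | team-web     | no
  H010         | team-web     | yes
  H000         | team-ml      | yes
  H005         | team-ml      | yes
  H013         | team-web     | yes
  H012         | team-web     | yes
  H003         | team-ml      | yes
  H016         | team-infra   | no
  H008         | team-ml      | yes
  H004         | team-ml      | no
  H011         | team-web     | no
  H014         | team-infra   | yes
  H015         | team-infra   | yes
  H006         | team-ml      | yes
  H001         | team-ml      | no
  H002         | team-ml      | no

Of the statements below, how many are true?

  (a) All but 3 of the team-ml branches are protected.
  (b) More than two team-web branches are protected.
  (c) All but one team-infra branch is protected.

2

(a) team-ml: |A| = 9, |A ∩ B| = 6; needs |A ∖ B| = 3 — true.
(b) team-web: |A| = 5, |A ∩ B| = 3; needs |A ∩ B| > 2 — true.
(c) team-infra: |A| = 5, |A ∩ B| = 3; needs |A ∖ B| = 1 — false.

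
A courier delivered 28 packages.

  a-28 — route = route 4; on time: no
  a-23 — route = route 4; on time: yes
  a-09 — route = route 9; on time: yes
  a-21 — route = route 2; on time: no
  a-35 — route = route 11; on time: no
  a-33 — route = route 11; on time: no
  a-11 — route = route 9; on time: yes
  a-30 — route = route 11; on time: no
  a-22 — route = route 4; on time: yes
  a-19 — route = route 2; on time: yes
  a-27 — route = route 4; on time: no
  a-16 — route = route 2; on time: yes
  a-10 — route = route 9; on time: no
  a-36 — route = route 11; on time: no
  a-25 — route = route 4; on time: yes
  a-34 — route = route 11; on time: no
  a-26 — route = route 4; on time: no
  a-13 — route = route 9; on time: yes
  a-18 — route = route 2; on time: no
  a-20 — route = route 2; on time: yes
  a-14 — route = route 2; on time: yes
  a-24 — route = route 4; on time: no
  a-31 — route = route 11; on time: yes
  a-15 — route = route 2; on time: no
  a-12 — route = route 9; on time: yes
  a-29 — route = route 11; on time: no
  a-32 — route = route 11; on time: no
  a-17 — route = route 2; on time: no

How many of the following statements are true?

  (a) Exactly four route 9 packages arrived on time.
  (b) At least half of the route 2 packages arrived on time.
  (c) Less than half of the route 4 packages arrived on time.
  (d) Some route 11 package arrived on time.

(a) route 9: |A| = 5, |A ∩ B| = 4; needs |A ∩ B| = 4 — true.
(b) route 2: |A| = 8, |A ∩ B| = 4; needs |A ∩ B| ≥ |A ∖ B| — true.
(c) route 4: |A| = 7, |A ∩ B| = 3; needs |A ∩ B| < |A ∖ B| — true.
(d) route 11: |A| = 8, |A ∩ B| = 1; needs A ∩ B ≠ ∅ (|A ∩ B| ≥ 1) — true.

4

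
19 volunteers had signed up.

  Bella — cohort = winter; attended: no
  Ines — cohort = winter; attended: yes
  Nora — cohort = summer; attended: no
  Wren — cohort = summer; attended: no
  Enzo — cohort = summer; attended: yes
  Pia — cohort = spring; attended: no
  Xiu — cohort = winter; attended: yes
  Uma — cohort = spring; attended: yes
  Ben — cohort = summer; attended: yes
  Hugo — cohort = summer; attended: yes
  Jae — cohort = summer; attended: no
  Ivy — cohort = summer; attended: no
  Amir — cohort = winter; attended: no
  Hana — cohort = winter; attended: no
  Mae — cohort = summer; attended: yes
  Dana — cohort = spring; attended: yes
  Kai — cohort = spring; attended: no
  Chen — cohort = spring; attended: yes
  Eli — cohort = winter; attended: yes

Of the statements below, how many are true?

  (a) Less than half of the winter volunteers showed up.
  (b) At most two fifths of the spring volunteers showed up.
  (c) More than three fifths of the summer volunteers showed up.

(a) winter: |A| = 6, |A ∩ B| = 3; needs |A ∩ B| < |A ∖ B| — false.
(b) spring: |A| = 5, |A ∩ B| = 3; needs |A ∩ B| / |A| ≤ 2/5 — false.
(c) summer: |A| = 8, |A ∩ B| = 4; needs |A ∩ B| / |A| > 3/5 — false.

0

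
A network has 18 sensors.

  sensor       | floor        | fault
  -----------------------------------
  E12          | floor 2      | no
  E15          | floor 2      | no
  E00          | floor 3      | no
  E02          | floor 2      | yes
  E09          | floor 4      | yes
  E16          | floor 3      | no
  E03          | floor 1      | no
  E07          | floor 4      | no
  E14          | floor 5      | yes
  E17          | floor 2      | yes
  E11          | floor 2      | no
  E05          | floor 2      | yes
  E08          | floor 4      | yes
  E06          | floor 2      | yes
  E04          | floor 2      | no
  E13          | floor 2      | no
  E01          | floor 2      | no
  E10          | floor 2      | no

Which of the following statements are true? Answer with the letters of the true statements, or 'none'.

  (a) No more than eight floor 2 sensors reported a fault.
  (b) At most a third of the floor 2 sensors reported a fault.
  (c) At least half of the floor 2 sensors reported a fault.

(a)

|A| = 11, |A ∩ B| = 4, |A ∖ B| = 7.
(a) |A ∩ B| ≤ 8: holds.
(b) |A ∩ B| / |A| ≤ 1/3: fails.
(c) |A ∩ B| ≥ |A ∖ B|: fails.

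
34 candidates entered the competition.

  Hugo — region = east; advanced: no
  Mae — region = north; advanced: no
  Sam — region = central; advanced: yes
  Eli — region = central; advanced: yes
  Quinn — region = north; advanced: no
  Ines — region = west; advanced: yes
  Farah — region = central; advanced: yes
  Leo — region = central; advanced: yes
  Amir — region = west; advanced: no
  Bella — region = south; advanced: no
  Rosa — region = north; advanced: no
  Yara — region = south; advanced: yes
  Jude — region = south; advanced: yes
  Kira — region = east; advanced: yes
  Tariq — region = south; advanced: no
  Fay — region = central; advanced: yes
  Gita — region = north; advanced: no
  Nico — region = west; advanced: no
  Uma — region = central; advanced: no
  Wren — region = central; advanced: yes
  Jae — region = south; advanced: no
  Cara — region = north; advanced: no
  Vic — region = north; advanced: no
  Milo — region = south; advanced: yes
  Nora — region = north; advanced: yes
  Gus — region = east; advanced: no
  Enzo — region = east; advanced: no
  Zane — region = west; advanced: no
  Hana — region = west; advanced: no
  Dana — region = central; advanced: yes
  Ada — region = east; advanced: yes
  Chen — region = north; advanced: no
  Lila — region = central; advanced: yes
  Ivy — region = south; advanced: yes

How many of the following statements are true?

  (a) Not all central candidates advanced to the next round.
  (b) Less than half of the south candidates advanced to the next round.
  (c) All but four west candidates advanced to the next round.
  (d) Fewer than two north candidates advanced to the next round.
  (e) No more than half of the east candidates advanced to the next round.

4

(a) central: |A| = 9, |A ∩ B| = 8; needs A ⊄ B (|A ∖ B| ≥ 1) — true.
(b) south: |A| = 7, |A ∩ B| = 4; needs |A ∩ B| < |A ∖ B| — false.
(c) west: |A| = 5, |A ∩ B| = 1; needs |A ∖ B| = 4 — true.
(d) north: |A| = 8, |A ∩ B| = 1; needs |A ∩ B| < 2 — true.
(e) east: |A| = 5, |A ∩ B| = 2; needs |A ∩ B| ≤ |A ∖ B| — true.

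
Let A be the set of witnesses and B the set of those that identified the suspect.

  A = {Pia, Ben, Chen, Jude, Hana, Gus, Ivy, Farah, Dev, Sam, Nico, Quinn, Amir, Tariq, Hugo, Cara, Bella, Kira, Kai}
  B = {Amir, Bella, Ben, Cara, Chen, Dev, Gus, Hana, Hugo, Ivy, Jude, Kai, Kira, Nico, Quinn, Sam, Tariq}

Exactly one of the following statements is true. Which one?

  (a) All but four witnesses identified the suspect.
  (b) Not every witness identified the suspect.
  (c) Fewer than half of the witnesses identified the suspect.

|A| = 19, |A ∩ B| = 17, |A ∖ B| = 2.
(a) requires |A ∖ B| = 4: false.
(b) requires A ⊄ B (|A ∖ B| ≥ 1): true.
(c) requires |A ∩ B| < |A ∖ B|: false.

(b)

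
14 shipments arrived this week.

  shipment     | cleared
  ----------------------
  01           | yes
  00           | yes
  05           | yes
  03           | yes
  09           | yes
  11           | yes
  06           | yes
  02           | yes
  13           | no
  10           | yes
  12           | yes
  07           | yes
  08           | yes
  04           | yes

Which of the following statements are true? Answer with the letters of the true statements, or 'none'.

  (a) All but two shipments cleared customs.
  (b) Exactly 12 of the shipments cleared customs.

|A| = 14, |A ∩ B| = 13, |A ∖ B| = 1.
(a) |A ∖ B| = 2: fails.
(b) |A ∩ B| = 12: fails.

none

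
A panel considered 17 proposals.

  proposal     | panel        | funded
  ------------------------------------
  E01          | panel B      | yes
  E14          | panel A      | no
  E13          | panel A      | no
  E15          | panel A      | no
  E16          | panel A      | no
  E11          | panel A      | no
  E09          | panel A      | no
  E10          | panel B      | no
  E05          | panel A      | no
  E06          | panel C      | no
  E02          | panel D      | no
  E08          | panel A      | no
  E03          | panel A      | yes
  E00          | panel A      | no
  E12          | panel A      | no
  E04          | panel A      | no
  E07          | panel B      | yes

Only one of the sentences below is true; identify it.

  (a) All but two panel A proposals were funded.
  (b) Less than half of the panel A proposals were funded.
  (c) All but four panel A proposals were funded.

(b)

|A| = 12, |A ∩ B| = 1, |A ∖ B| = 11.
(a) requires |A ∖ B| = 2: false.
(b) requires |A ∩ B| < |A ∖ B|: true.
(c) requires |A ∖ B| = 4: false.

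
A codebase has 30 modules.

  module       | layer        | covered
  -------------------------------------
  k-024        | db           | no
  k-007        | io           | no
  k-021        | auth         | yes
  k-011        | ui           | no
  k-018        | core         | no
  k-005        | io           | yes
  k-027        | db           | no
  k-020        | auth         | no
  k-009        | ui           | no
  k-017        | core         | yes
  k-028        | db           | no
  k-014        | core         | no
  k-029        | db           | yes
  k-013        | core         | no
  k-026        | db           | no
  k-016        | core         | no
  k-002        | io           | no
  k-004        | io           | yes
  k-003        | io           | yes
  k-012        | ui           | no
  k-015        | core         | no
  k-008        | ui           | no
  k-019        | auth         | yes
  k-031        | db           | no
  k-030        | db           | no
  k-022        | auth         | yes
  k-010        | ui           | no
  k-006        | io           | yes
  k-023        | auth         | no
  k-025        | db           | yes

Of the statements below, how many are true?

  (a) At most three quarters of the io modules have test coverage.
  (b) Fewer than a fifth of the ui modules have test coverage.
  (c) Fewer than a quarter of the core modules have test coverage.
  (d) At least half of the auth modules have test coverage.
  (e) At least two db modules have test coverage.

(a) io: |A| = 6, |A ∩ B| = 4; needs |A ∩ B| / |A| ≤ 3/4 — true.
(b) ui: |A| = 5, |A ∩ B| = 0; needs |A ∩ B| / |A| < 1/5 — true.
(c) core: |A| = 6, |A ∩ B| = 1; needs |A ∩ B| / |A| < 1/4 — true.
(d) auth: |A| = 5, |A ∩ B| = 3; needs |A ∩ B| ≥ |A ∖ B| — true.
(e) db: |A| = 8, |A ∩ B| = 2; needs |A ∩ B| ≥ 2 — true.

5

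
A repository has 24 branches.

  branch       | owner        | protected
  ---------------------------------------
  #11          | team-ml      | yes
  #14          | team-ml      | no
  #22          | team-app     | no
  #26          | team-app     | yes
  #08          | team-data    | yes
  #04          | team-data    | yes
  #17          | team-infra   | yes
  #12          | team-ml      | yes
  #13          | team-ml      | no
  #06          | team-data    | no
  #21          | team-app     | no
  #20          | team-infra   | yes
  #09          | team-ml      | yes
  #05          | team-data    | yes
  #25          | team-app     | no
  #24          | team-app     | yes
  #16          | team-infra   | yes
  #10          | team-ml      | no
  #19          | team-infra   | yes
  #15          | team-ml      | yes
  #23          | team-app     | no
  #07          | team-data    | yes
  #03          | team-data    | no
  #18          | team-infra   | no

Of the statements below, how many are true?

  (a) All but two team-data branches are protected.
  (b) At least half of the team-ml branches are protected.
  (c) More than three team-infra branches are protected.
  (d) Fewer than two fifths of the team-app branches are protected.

(a) team-data: |A| = 6, |A ∩ B| = 4; needs |A ∖ B| = 2 — true.
(b) team-ml: |A| = 7, |A ∩ B| = 4; needs |A ∩ B| ≥ |A ∖ B| — true.
(c) team-infra: |A| = 5, |A ∩ B| = 4; needs |A ∩ B| > 3 — true.
(d) team-app: |A| = 6, |A ∩ B| = 2; needs |A ∩ B| / |A| < 2/5 — true.

4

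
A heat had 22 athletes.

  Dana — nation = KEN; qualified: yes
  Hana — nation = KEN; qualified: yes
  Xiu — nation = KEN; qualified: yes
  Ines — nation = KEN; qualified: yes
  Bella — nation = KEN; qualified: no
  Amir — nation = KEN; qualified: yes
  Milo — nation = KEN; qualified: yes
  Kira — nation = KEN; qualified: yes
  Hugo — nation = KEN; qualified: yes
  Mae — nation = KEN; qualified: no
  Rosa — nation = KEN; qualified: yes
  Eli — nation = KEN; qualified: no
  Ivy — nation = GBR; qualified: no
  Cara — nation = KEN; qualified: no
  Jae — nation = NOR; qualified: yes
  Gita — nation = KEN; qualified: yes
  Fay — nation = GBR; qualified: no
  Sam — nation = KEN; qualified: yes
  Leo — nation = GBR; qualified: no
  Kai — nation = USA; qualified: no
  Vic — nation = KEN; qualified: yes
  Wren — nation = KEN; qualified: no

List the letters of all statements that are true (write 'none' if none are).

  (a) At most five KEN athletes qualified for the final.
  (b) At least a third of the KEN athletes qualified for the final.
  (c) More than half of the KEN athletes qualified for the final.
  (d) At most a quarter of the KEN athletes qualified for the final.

(b), (c)

|A| = 17, |A ∩ B| = 12, |A ∖ B| = 5.
(a) |A ∩ B| ≤ 5: fails.
(b) |A ∩ B| / |A| ≥ 1/3: holds.
(c) |A ∩ B| > |A ∖ B|: holds.
(d) |A ∩ B| / |A| ≤ 1/4: fails.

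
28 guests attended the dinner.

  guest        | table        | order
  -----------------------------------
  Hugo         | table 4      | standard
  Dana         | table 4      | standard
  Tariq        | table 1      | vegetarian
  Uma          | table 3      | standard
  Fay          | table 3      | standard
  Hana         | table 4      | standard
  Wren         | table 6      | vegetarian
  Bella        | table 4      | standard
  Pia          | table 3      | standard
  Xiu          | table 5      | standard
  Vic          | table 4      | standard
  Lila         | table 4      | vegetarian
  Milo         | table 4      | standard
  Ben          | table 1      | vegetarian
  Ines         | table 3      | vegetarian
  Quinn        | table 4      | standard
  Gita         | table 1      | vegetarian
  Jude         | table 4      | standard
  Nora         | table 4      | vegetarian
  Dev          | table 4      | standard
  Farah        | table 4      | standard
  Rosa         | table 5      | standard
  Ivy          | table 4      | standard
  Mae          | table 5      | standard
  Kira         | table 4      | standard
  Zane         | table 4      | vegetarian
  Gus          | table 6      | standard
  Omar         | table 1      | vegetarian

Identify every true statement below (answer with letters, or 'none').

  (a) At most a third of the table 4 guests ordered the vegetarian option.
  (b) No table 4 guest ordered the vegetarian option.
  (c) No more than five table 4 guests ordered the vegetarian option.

(a), (c)

|A| = 15, |A ∩ B| = 3, |A ∖ B| = 12.
(a) |A ∩ B| / |A| ≤ 1/3: holds.
(b) A ∩ B = ∅ (|A ∩ B| = 0): fails.
(c) |A ∩ B| ≤ 5: holds.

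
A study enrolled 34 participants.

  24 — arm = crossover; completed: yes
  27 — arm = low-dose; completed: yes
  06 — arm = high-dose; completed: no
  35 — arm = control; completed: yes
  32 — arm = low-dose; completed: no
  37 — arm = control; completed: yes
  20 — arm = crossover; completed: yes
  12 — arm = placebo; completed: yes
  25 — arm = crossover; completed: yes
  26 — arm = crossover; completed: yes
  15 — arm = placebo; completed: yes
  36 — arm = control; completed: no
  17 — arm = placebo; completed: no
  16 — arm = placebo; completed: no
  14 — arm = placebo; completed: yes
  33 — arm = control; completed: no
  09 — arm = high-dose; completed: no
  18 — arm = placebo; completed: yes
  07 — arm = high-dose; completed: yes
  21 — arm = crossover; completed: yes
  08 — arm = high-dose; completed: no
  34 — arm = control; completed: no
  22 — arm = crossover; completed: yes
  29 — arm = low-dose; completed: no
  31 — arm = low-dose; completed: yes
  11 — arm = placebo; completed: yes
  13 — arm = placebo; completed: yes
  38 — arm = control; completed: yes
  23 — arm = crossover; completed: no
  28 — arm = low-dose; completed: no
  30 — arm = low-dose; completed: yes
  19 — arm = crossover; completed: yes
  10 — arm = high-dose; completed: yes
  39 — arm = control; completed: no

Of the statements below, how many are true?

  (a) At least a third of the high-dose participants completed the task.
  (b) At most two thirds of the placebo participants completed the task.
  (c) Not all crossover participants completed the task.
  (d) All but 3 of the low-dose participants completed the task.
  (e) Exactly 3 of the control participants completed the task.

(a) high-dose: |A| = 5, |A ∩ B| = 2; needs |A ∩ B| / |A| ≥ 1/3 — true.
(b) placebo: |A| = 8, |A ∩ B| = 6; needs |A ∩ B| / |A| ≤ 2/3 — false.
(c) crossover: |A| = 8, |A ∩ B| = 7; needs A ⊄ B (|A ∖ B| ≥ 1) — true.
(d) low-dose: |A| = 6, |A ∩ B| = 3; needs |A ∖ B| = 3 — true.
(e) control: |A| = 7, |A ∩ B| = 3; needs |A ∩ B| = 3 — true.

4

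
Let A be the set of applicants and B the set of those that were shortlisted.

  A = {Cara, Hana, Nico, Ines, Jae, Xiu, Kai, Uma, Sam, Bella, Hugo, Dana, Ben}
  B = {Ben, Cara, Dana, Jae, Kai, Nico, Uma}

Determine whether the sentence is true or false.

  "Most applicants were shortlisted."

True

Truth condition: |A ∩ B| > |A ∖ B|.
A (the restrictor) = {Cara, Hana, Nico, Ines, Jae, Xiu, Kai, Uma, Sam, Bella, Hugo, Dana, Ben}, |A| = 13.
A ∩ B = {Cara, Nico, Jae, Kai, Uma, Dana, Ben}, so |A ∩ B| = 7.
A ∖ B = {Hana, Ines, Xiu, Sam, Bella, Hugo}, so |A ∖ B| = 6.
7 > 6, so the statement is true.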